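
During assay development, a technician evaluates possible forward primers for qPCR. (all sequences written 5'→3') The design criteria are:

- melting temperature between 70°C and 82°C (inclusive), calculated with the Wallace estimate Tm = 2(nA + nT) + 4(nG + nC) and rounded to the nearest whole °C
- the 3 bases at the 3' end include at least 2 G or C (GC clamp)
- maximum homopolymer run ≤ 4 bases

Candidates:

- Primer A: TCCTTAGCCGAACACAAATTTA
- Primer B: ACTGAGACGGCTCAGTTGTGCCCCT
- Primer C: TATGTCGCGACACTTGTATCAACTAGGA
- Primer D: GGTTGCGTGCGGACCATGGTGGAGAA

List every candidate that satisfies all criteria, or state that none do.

Primer A (22 nt, A=8 T=6 G=2 C=6): Tm = 2·14 + 4·8 = 60°C, outside 70–82°C ✗; 3' end TTA has 0 G/C, need ≥2 ✗; longest run = 3 ✓ — fails.
Primer B (25 nt, A=4 T=6 G=7 C=8): Tm = 2·10 + 4·15 = 80°C ✓; 3' end CCT has 2 G/C ✓; longest run = 4 ✓ — passes.
Primer C (28 nt, A=8 T=8 G=6 C=6): Tm = 2·16 + 4·12 = 80°C ✓; 3' end GGA has 2 G/C ✓; longest run = 2 ✓ — passes.
Primer D (26 nt, A=5 T=5 G=12 C=4): Tm = 2·10 + 4·16 = 84°C, outside 70–82°C ✗; 3' end GAA has 1 G/C, need ≥2 ✗; longest run = 2 ✓ — fails.

Primer B and Primer C.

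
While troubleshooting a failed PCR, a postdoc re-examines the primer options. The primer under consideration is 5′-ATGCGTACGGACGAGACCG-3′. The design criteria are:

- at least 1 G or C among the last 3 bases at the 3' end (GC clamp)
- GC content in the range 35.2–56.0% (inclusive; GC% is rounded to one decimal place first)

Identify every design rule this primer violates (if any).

Fails: GC content.

Base counts: A=5, T=2, G=7, C=5 (length 19).
GC clamp: 3' end CCG has 3 G/C ✓
GC content: GC 12/19 = 63.2%, outside 35.2–56.0% ✗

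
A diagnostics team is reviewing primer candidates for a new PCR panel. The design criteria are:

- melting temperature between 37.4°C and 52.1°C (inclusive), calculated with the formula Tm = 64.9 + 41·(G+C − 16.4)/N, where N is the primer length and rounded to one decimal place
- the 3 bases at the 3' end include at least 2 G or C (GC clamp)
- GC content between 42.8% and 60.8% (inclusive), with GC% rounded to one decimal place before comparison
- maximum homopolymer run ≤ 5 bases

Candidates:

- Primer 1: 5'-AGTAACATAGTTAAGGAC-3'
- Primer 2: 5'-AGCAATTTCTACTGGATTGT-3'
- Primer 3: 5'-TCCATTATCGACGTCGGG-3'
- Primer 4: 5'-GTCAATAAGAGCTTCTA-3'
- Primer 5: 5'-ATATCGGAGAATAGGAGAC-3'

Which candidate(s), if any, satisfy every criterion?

Primer 1 (18 nt, A=8 T=4 G=4 C=2): Tm = 64.9 + 41·(6 − 16.4)/18 = 41.2°C ✓; 3' end GAC has 2 G/C ✓; GC 6/18 = 33.3%, outside 42.8–60.8% ✗; longest run = 2 ✓ — fails.
Primer 2 (20 nt, A=5 T=8 G=4 C=3): Tm = 64.9 + 41·(7 − 16.4)/20 = 45.6°C ✓; 3' end TGT has 1 G/C, need ≥2 ✗; GC 7/20 = 35.0%, outside 42.8–60.8% ✗; longest run = 3 ✓ — fails.
Primer 3 (18 nt, A=3 T=5 G=5 C=5): Tm = 64.9 + 41·(10 − 16.4)/18 = 50.3°C ✓; 3' end GGG has 3 G/C ✓; GC 10/18 = 55.6% ✓; longest run = 3 ✓ — passes.
Primer 4 (17 nt, A=6 T=5 G=3 C=3): Tm = 64.9 + 41·(6 − 16.4)/17 = 39.8°C ✓; 3' end CTA has 1 G/C, need ≥2 ✗; GC 6/17 = 35.3%, outside 42.8–60.8% ✗; longest run = 2 ✓ — fails.
Primer 5 (19 nt, A=8 T=3 G=6 C=2): Tm = 64.9 + 41·(8 − 16.4)/19 = 46.8°C ✓; 3' end GAC has 2 G/C ✓; GC 8/19 = 42.1%, outside 42.8–60.8% ✗; longest run = 2 ✓ — fails.

Primer 3 only.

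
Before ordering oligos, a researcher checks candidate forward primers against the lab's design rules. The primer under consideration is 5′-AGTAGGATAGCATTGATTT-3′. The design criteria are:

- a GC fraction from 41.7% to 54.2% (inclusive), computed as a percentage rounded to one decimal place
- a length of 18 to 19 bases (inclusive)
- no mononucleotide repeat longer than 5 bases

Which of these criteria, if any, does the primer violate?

Fails: GC content.

Base counts: A=6, T=7, G=5, C=1 (length 19).
GC content: GC 6/19 = 31.6%, outside 41.7–54.2% ✗
length: length 19 ✓
homopolymer run: longest run = 3 ✓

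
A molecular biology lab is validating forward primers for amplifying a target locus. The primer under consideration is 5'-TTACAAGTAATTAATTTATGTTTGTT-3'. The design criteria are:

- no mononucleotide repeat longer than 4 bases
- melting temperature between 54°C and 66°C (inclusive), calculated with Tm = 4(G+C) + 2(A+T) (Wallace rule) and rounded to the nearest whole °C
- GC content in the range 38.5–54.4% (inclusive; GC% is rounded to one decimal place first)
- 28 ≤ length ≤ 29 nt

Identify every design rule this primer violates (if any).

Fails: GC content, length.

Base counts: A=8, T=14, G=3, C=1 (length 26).
homopolymer run: longest run = 3 ✓
Tm: Tm = 2·22 + 4·4 = 60°C ✓
GC content: GC 4/26 = 15.4%, outside 38.5–54.4% ✗
length: length 26, outside 28–29 ✗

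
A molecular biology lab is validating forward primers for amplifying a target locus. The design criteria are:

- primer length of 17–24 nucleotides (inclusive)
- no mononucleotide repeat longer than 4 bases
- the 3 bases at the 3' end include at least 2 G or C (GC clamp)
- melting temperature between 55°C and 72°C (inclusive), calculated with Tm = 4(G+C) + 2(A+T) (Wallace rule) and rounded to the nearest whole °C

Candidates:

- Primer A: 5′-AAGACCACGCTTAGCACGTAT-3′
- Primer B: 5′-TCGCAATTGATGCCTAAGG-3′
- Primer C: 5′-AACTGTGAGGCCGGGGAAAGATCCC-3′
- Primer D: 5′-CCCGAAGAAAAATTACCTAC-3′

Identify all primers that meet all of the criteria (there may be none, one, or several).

Primer A (21 nt, A=7 T=4 G=4 C=6): length 21 ✓; longest run = 2 ✓; 3' end TAT has 0 G/C, need ≥2 ✗; Tm = 2·11 + 4·10 = 62°C ✓ — fails.
Primer B (19 nt, A=5 T=5 G=5 C=4): length 19 ✓; longest run = 2 ✓; 3' end AGG has 2 G/C ✓; Tm = 2·10 + 4·9 = 56°C ✓ — passes.
Primer C (25 nt, A=7 T=3 G=9 C=6): length 25, outside 17–24 ✗; longest run = 4 ✓; 3' end CCC has 3 G/C ✓; Tm = 2·10 + 4·15 = 80°C, outside 55–72°C ✗ — fails.
Primer D (20 nt, A=9 T=3 G=2 C=6): length 20 ✓; longest run = 5, exceeds 4 ✗; 3' end TAC has 1 G/C, need ≥2 ✗; Tm = 2·12 + 4·8 = 56°C ✓ — fails.

Primer B only.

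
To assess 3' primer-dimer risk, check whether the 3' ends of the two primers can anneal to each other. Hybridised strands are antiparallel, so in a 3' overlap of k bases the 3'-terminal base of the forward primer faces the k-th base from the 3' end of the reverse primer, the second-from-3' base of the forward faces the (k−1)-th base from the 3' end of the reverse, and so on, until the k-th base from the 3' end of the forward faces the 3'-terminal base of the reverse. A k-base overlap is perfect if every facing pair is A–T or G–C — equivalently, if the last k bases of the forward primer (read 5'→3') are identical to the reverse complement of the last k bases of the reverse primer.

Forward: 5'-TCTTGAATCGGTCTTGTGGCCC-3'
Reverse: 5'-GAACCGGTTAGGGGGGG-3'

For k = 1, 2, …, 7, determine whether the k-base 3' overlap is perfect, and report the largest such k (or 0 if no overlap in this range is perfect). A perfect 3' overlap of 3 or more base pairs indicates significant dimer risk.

Longest perfect overlap: 3 complementary base pairs; significant dimer risk (threshold 3).

Last 7 bases (5'→3') — forward …GTGGCCC, reverse …GGGGGGG.
Reverse complement of the reverse primer's last 7 bases: CCCCCCC; its first k bases are the reverse complement of the reverse primer's last k bases, so a perfect k-base overlap needs the forward primer's last k bases to equal them.
Comparing (forward last k vs required): k=1: C vs C ✓; k=2: CC vs CC ✓; k=3: CCC vs CCC ✓; k=4: GCCC vs CCCC ✗; k=5: GGCCC vs CCCCC ✗; k=6: TGGCCC vs CCCCCC ✗; k=7: GTGGCCC vs CCCCCCC ✗.
Perfect overlaps at k = 1, 2, 3; the largest is 3.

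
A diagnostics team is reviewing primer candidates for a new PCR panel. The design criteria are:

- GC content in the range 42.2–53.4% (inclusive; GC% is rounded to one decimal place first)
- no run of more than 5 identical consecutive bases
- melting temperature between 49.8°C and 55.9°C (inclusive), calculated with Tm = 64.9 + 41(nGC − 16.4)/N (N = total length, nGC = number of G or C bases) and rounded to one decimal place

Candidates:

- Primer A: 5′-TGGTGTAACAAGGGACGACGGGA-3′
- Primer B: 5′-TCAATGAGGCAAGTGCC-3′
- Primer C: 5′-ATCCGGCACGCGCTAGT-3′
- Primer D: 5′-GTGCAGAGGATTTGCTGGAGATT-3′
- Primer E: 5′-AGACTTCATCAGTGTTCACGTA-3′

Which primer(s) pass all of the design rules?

Primer D only.

Primer A (23 nt, A=7 T=3 G=10 C=3): GC 13/23 = 56.5%, outside 42.2–53.4% ✗; longest run = 3 ✓; Tm = 64.9 + 41·(13 − 16.4)/23 = 58.8°C, outside 49.8–55.9°C ✗ — fails.
Primer B (17 nt, A=5 T=3 G=5 C=4): GC 9/17 = 52.9% ✓; longest run = 2 ✓; Tm = 64.9 + 41·(9 − 16.4)/17 = 47.1°C, outside 49.8–55.9°C ✗ — fails.
Primer C (17 nt, A=3 T=3 G=5 C=6): GC 11/17 = 64.7%, outside 42.2–53.4% ✗; longest run = 2 ✓; Tm = 64.9 + 41·(11 − 16.4)/17 = 51.9°C ✓ — fails.
Primer D (23 nt, A=5 T=7 G=9 C=2): GC 11/23 = 47.8% ✓; longest run = 3 ✓; Tm = 64.9 + 41·(11 − 16.4)/23 = 55.3°C ✓ — passes.
Primer E (22 nt, A=6 T=7 G=4 C=5): GC 9/22 = 40.9%, outside 42.2–53.4% ✗; longest run = 2 ✓; Tm = 64.9 + 41·(9 − 16.4)/22 = 51.1°C ✓ — fails.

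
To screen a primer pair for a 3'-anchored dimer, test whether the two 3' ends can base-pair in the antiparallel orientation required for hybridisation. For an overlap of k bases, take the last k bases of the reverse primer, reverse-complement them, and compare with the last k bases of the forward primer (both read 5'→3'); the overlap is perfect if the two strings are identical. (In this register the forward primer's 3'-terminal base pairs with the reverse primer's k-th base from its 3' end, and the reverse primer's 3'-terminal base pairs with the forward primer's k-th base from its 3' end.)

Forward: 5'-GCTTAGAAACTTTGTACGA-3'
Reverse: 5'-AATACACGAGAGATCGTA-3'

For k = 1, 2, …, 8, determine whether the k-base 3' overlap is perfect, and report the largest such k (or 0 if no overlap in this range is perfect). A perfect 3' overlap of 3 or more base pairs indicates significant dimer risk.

Last 8 bases (5'→3') — forward …TTGTACGA, reverse …AGATCGTA.
Reverse complement of the reverse primer's last 8 bases: TACGATCT; its first k bases are the reverse complement of the reverse primer's last k bases, so a perfect k-base overlap needs the forward primer's last k bases to equal them.
Comparing (forward last k vs required): k=1: A vs T ✗; k=2: GA vs TA ✗; k=3: CGA vs TAC ✗; k=4: ACGA vs TACG ✗; k=5: TACGA vs TACGA ✓; k=6: GTACGA vs TACGAT ✗; k=7: TGTACGA vs TACGATC ✗; k=8: TTGTACGA vs TACGATCT ✗.
Only k = 5 is perfect, so the longest perfect 3' overlap is 5.

Longest perfect overlap: 5 complementary base pairs; significant dimer risk (threshold 3).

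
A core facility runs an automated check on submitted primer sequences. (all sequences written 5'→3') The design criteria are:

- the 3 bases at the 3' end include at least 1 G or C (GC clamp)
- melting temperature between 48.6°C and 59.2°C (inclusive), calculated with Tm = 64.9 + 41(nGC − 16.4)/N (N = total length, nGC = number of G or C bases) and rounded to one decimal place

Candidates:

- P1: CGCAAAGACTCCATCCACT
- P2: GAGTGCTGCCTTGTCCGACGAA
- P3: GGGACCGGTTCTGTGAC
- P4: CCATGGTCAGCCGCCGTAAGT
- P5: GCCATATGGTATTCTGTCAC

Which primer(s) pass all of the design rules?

P1, P2, P3, P4 and P5.

P1 (19 nt, A=6 T=3 G=2 C=8): 3' end ACT has 1 G/C ✓; Tm = 64.9 + 41·(10 − 16.4)/19 = 51.1°C ✓ — passes.
P2 (22 nt, A=4 T=5 G=7 C=6): 3' end GAA has 1 G/C ✓; Tm = 64.9 + 41·(13 − 16.4)/22 = 58.6°C ✓ — passes.
P3 (17 nt, A=2 T=4 G=7 C=4): 3' end GAC has 2 G/C ✓; Tm = 64.9 + 41·(11 − 16.4)/17 = 51.9°C ✓ — passes.
P4 (21 nt, A=4 T=4 G=6 C=7): 3' end AGT has 1 G/C ✓; Tm = 64.9 + 41·(13 − 16.4)/21 = 58.3°C ✓ — passes.
P5 (20 nt, A=4 T=7 G=4 C=5): 3' end CAC has 2 G/C ✓; Tm = 64.9 + 41·(9 − 16.4)/20 = 49.7°C ✓ — passes.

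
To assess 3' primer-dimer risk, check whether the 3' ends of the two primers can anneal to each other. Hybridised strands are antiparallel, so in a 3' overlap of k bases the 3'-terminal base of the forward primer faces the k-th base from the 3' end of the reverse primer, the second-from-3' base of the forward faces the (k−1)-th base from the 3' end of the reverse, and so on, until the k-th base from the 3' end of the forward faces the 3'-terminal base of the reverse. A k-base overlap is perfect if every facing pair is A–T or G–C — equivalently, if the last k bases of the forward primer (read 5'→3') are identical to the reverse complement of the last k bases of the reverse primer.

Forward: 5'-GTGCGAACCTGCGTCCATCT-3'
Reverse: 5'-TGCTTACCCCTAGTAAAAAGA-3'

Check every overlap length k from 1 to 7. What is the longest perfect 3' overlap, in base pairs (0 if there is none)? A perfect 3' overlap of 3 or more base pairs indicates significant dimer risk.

Longest perfect overlap: 3 complementary base pairs; significant dimer risk (threshold 3).

Last 7 bases (5'→3') — forward …TCCATCT, reverse …AAAAAGA.
Reverse complement of the reverse primer's last 7 bases: TCTTTTT; its first k bases are the reverse complement of the reverse primer's last k bases, so a perfect k-base overlap needs the forward primer's last k bases to equal them.
Comparing (forward last k vs required): k=1: T vs T ✓; k=2: CT vs TC ✗; k=3: TCT vs TCT ✓; k=4: ATCT vs TCTT ✗; k=5: CATCT vs TCTTT ✗; k=6: CCATCT vs TCTTTT ✗; k=7: TCCATCT vs TCTTTTT ✗.
Perfect overlaps at k = 1, 3; the largest is 3.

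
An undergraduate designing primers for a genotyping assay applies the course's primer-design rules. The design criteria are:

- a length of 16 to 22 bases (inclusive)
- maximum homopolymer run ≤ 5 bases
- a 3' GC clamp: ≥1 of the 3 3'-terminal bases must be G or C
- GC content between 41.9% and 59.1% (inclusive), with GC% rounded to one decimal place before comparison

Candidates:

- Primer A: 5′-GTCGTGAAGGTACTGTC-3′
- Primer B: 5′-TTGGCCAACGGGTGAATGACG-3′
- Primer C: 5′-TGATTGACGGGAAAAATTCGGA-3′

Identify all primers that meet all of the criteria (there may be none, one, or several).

Primer A and Primer B.

Primer A (17 nt, A=3 T=5 G=6 C=3): length 17 ✓; longest run = 2 ✓; 3' end GTC has 2 G/C ✓; GC 9/17 = 52.9% ✓ — passes.
Primer B (21 nt, A=5 T=4 G=8 C=4): length 21 ✓; longest run = 3 ✓; 3' end ACG has 2 G/C ✓; GC 12/21 = 57.1% ✓ — passes.
Primer C (22 nt, A=8 T=5 G=7 C=2): length 22 ✓; longest run = 5 ✓; 3' end GGA has 2 G/C ✓; GC 9/22 = 40.9%, outside 41.9–59.1% ✗ — fails.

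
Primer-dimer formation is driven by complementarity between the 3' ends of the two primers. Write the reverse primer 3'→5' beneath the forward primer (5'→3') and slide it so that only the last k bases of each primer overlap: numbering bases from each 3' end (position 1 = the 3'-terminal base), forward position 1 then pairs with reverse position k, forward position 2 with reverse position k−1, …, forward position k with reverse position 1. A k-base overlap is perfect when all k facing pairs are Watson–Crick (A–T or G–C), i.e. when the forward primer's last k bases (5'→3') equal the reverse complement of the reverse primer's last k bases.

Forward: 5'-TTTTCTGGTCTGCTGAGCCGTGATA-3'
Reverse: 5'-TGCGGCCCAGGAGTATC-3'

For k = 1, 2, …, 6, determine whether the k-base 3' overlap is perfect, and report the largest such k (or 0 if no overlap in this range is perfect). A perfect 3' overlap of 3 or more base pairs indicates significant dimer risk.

Last 6 bases (5'→3') — forward …GTGATA, reverse …AGTATC.
Reverse complement of the reverse primer's last 6 bases: GATACT; its first k bases are the reverse complement of the reverse primer's last k bases, so a perfect k-base overlap needs the forward primer's last k bases to equal them.
Comparing (forward last k vs required): k=1: A vs G ✗; k=2: TA vs GA ✗; k=3: ATA vs GAT ✗; k=4: GATA vs GATA ✓; k=5: TGATA vs GATAC ✗; k=6: GTGATA vs GATACT ✗.
Only k = 4 is perfect, so the longest perfect 3' overlap is 4.

Longest perfect overlap: 4 complementary base pairs; significant dimer risk (threshold 3).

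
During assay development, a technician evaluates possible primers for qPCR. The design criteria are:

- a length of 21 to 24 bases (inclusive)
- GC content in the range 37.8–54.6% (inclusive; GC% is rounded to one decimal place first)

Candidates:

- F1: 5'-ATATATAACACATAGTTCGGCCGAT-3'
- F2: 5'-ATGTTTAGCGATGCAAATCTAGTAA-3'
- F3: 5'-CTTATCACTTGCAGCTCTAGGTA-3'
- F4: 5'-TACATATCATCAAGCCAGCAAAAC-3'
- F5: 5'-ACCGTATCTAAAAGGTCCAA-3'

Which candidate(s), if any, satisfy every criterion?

F1 (25 nt, A=9 T=7 G=4 C=5): length 25, outside 21–24 ✗; GC 9/25 = 36.0%, outside 37.8–54.6% ✗ — fails.
F2 (25 nt, A=9 T=8 G=5 C=3): length 25, outside 21–24 ✗; GC 8/25 = 32.0%, outside 37.8–54.6% ✗ — fails.
F3 (23 nt, A=5 T=8 G=4 C=6): length 23 ✓; GC 10/23 = 43.5% ✓ — passes.
F4 (24 nt, A=11 T=4 G=2 C=7): length 24 ✓; GC 9/24 = 37.5%, outside 37.8–54.6% ✗ — fails.
F5 (20 nt, A=8 T=4 G=3 C=5): length 20, outside 21–24 ✗; GC 8/20 = 40.0% ✓ — fails.

F3 only.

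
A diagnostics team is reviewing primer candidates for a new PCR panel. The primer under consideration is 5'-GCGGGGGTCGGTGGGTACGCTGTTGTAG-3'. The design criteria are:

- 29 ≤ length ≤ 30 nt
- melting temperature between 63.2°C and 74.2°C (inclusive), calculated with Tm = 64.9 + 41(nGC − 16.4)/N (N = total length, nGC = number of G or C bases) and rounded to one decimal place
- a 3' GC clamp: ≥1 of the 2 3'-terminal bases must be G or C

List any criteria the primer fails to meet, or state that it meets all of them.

Base counts: A=2, T=7, G=15, C=4 (length 28).
length: length 28, outside 29–30 ✗
Tm: Tm = 64.9 + 41·(19 − 16.4)/28 = 68.7°C ✓
GC clamp: 3' end AG has 1 G/C ✓

Fails: length.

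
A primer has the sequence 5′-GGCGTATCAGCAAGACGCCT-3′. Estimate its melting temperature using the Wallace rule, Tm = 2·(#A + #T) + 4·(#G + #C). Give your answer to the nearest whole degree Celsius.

64°C

Base counts: A=5, T=3, G=6, C=6 (length 20).
Tm = 2·(5+3) + 4·(6+6) = 2·8 + 4·12 = 16 + 48 = 64°C.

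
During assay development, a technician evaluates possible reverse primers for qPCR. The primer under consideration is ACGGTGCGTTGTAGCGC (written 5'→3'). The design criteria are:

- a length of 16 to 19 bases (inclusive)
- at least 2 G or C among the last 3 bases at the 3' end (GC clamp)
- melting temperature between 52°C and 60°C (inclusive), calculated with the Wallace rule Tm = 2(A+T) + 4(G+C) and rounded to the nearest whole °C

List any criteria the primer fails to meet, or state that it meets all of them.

Meets all criteria.

Base counts: A=2, T=4, G=7, C=4 (length 17).
length: length 17 ✓
GC clamp: 3' end CGC has 3 G/C ✓
Tm: Tm = 2·6 + 4·11 = 56°C ✓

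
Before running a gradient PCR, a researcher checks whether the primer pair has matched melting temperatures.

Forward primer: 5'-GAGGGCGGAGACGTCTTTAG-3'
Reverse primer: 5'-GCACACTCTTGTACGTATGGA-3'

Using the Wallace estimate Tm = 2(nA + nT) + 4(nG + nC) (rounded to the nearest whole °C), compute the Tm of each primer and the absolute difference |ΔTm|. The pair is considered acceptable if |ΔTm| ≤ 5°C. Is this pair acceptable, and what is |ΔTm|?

|ΔTm| = 2°C; the pair is acceptable.

Forward: A=4 T=4 G=9 C=3 → Tm = 2·8 + 4·12 = 64°C.
Reverse: A=5 T=6 G=5 C=5 → Tm = 2·11 + 4·10 = 62°C.
|ΔTm| = |64 − 62| = 2°C, ≤ 5°C.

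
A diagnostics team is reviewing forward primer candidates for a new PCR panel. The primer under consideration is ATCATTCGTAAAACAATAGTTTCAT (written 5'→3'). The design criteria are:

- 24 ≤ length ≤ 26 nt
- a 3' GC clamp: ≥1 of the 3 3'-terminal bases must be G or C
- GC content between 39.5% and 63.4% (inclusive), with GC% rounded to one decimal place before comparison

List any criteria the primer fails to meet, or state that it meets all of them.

Base counts: A=10, T=9, G=2, C=4 (length 25).
length: length 25 ✓
GC clamp: 3' end CAT has 1 G/C ✓
GC content: GC 6/25 = 24.0%, outside 39.5–63.4% ✗

Fails: GC content.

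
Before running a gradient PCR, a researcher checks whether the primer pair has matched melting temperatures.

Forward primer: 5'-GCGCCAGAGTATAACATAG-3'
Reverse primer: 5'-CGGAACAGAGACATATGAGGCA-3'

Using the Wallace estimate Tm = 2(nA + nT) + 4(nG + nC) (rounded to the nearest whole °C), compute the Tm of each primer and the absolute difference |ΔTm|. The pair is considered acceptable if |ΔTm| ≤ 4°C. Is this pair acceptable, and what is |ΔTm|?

|ΔTm| = 10°C; the pair is not acceptable.

Forward: A=7 T=3 G=5 C=4 → Tm = 2·10 + 4·9 = 56°C.
Reverse: A=9 T=2 G=7 C=4 → Tm = 2·11 + 4·11 = 66°C.
|ΔTm| = |56 − 66| = 10°C, > 4°C.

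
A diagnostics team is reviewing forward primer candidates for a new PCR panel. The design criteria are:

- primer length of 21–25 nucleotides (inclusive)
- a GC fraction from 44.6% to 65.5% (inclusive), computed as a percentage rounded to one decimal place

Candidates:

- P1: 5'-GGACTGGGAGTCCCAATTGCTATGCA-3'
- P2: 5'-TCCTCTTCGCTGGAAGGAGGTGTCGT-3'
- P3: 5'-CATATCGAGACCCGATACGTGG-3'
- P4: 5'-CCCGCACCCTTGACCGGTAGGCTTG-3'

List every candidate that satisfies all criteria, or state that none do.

P1 (26 nt, A=6 T=6 G=8 C=6): length 26, outside 21–25 ✗; GC 14/26 = 53.8% ✓ — fails.
P2 (26 nt, A=3 T=8 G=9 C=6): length 26, outside 21–25 ✗; GC 15/26 = 57.7% ✓ — fails.
P3 (22 nt, A=6 T=4 G=6 C=6): length 22 ✓; GC 12/22 = 54.5% ✓ — passes.
P4 (25 nt, A=3 T=5 G=7 C=10): length 25 ✓; GC 17/25 = 68.0%, outside 44.6–65.5% ✗ — fails.

P3 only.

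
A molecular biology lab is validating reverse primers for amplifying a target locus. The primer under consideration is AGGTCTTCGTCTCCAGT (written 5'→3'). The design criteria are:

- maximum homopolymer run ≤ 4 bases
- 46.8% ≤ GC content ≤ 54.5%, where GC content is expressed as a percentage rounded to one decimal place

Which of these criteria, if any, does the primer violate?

Base counts: A=2, T=6, G=4, C=5 (length 17).
homopolymer run: longest run = 2 ✓
GC content: GC 9/17 = 52.9% ✓

Meets all criteria.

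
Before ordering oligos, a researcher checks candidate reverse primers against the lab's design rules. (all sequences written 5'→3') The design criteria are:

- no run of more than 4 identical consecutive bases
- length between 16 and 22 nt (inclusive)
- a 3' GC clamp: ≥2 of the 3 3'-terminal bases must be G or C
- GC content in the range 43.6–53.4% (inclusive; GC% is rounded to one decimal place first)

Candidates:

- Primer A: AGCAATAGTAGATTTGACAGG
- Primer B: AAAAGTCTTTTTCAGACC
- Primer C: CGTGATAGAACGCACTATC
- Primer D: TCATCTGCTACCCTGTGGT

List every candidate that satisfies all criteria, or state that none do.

Primer A (21 nt, A=8 T=5 G=6 C=2): longest run = 3 ✓; length 21 ✓; 3' end AGG has 2 G/C ✓; GC 8/21 = 38.1%, outside 43.6–53.4% ✗ — fails.
Primer B (18 nt, A=6 T=6 G=2 C=4): longest run = 5, exceeds 4 ✗; length 18 ✓; 3' end ACC has 2 G/C ✓; GC 6/18 = 33.3%, outside 43.6–53.4% ✗ — fails.
Primer C (19 nt, A=6 T=4 G=4 C=5): longest run = 2 ✓; length 19 ✓; 3' end ATC has 1 G/C, need ≥2 ✗; GC 9/19 = 47.4% ✓ — fails.
Primer D (19 nt, A=2 T=7 G=4 C=6): longest run = 3 ✓; length 19 ✓; 3' end GGT has 2 G/C ✓; GC 10/19 = 52.6% ✓ — passes.

Primer D only.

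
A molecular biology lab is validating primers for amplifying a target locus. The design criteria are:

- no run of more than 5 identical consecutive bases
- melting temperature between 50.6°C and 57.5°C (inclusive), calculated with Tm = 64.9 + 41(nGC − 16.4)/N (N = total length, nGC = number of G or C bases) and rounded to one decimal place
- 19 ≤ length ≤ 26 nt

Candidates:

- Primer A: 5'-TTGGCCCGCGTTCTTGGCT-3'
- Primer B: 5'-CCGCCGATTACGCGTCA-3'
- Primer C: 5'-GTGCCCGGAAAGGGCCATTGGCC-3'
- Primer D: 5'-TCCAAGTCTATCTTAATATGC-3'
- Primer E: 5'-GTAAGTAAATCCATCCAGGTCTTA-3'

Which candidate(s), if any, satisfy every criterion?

Primer A (19 nt, A=0 T=7 G=6 C=6): longest run = 3 ✓; Tm = 64.9 + 41·(12 − 16.4)/19 = 55.4°C ✓; length 19 ✓ — passes.
Primer B (17 nt, A=3 T=3 G=4 C=7): longest run = 2 ✓; Tm = 64.9 + 41·(11 − 16.4)/17 = 51.9°C ✓; length 17, outside 19–26 ✗ — fails.
Primer C (23 nt, A=4 T=3 G=9 C=7): longest run = 3 ✓; Tm = 64.9 + 41·(16 − 16.4)/23 = 64.2°C, outside 50.6–57.5°C ✗; length 23 ✓ — fails.
Primer D (21 nt, A=6 T=8 G=2 C=5): longest run = 2 ✓; Tm = 64.9 + 41·(7 − 16.4)/21 = 46.5°C, outside 50.6–57.5°C ✗; length 21 ✓ — fails.
Primer E (24 nt, A=8 T=7 G=4 C=5): longest run = 3 ✓; Tm = 64.9 + 41·(9 − 16.4)/24 = 52.3°C ✓; length 24 ✓ — passes.

Primer A and Primer E.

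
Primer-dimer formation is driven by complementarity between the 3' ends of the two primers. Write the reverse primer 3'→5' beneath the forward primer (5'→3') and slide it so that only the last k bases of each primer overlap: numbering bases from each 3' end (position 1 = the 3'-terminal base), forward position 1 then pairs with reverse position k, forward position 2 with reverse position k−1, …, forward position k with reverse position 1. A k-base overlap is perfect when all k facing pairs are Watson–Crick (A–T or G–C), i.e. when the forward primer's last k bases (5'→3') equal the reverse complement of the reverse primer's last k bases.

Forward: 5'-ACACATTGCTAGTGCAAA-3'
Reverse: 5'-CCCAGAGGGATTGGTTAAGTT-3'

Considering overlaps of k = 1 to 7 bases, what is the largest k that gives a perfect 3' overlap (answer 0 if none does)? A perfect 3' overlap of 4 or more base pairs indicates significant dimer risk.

Last 7 bases (5'→3') — forward …GTGCAAA, reverse …TTAAGTT.
Reverse complement of the reverse primer's last 7 bases: AACTTAA; its first k bases are the reverse complement of the reverse primer's last k bases, so a perfect k-base overlap needs the forward primer's last k bases to equal them.
Comparing (forward last k vs required): k=1: A vs A ✓; k=2: AA vs AA ✓; k=3: AAA vs AAC ✗; k=4: CAAA vs AACT ✗; k=5: GCAAA vs AACTT ✗; k=6: TGCAAA vs AACTTA ✗; k=7: GTGCAAA vs AACTTAA ✗.
Perfect overlaps at k = 1, 2; the largest is 2.

Longest perfect overlap: 2 complementary base pairs; below the dimer-risk threshold (threshold 4).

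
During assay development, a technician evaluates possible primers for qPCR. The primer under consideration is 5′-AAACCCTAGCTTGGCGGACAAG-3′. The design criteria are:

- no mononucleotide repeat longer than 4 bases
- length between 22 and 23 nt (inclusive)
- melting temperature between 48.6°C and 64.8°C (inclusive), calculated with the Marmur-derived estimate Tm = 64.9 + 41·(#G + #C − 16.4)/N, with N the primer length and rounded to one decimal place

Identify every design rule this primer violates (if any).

Base counts: A=7, T=3, G=6, C=6 (length 22).
homopolymer run: longest run = 3 ✓
length: length 22 ✓
Tm: Tm = 64.9 + 41·(12 − 16.4)/22 = 56.7°C ✓

Meets all criteria.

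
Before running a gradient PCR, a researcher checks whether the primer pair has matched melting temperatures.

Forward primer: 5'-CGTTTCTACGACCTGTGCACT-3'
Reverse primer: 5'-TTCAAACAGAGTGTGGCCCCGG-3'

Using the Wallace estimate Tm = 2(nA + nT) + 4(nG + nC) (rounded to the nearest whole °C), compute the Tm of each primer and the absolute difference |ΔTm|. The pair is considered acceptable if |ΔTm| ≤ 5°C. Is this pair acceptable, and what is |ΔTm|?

Forward: A=3 T=7 G=4 C=7 → Tm = 2·10 + 4·11 = 64°C.
Reverse: A=5 T=4 G=7 C=6 → Tm = 2·9 + 4·13 = 70°C.
|ΔTm| = |64 − 70| = 6°C, > 5°C.

|ΔTm| = 6°C; the pair is not acceptable.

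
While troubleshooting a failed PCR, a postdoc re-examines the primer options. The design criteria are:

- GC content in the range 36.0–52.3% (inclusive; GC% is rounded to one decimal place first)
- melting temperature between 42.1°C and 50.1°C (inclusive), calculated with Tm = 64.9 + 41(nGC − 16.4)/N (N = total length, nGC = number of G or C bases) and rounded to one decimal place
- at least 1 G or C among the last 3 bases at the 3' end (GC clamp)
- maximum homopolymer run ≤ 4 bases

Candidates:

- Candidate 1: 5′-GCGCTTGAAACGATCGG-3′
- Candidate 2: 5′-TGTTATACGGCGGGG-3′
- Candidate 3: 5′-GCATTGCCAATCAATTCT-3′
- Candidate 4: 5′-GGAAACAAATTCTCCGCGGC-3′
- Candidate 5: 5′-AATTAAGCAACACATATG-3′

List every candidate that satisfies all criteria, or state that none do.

Candidate 3 only.

Candidate 1 (17 nt, A=4 T=3 G=6 C=4): GC 10/17 = 58.8%, outside 36.0–52.3% ✗; Tm = 64.9 + 41·(10 − 16.4)/17 = 49.5°C ✓; 3' end CGG has 3 G/C ✓; longest run = 3 ✓ — fails.
Candidate 2 (15 nt, A=2 T=4 G=7 C=2): GC 9/15 = 60.0%, outside 36.0–52.3% ✗; Tm = 64.9 + 41·(9 − 16.4)/15 = 44.7°C ✓; 3' end GGG has 3 G/C ✓; longest run = 4 ✓ — fails.
Candidate 3 (18 nt, A=5 T=6 G=2 C=5): GC 7/18 = 38.9% ✓; Tm = 64.9 + 41·(7 − 16.4)/18 = 43.5°C ✓; 3' end TCT has 1 G/C ✓; longest run = 2 ✓ — passes.
Candidate 4 (20 nt, A=6 T=3 G=5 C=6): GC 11/20 = 55.0%, outside 36.0–52.3% ✗; Tm = 64.9 + 41·(11 − 16.4)/20 = 53.8°C, outside 42.1–50.1°C ✗; 3' end GGC has 3 G/C ✓; longest run = 3 ✓ — fails.
Candidate 5 (18 nt, A=9 T=4 G=2 C=3): GC 5/18 = 27.8%, outside 36.0–52.3% ✗; Tm = 64.9 + 41·(5 − 16.4)/18 = 38.9°C, outside 42.1–50.1°C ✗; 3' end ATG has 1 G/C ✓; longest run = 2 ✓ — fails.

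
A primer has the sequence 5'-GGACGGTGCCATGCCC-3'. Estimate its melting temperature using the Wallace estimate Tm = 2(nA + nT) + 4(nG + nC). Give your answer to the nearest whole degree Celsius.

Base counts: A=2, T=2, G=6, C=6 (length 16).
Tm = 2·(2+2) + 4·(6+6) = 2·4 + 4·12 = 8 + 48 = 56°C.

56°C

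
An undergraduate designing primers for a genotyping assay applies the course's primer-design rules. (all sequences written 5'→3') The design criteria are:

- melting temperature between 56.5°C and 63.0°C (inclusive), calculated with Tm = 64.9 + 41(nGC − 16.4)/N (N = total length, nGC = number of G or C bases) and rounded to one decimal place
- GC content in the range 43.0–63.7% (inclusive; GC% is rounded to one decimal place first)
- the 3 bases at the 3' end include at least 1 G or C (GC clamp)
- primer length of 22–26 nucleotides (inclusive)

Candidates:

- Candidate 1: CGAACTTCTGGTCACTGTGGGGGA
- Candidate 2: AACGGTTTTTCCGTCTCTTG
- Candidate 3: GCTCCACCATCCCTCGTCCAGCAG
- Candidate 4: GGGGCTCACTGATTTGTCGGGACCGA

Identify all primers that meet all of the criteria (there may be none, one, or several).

Candidate 1 (24 nt, A=4 T=6 G=9 C=5): Tm = 64.9 + 41·(14 − 16.4)/24 = 60.8°C ✓; GC 14/24 = 58.3% ✓; 3' end GGA has 2 G/C ✓; length 24 ✓ — passes.
Candidate 2 (20 nt, A=2 T=9 G=4 C=5): Tm = 64.9 + 41·(9 − 16.4)/20 = 49.7°C, outside 56.5–63.0°C ✗; GC 9/20 = 45.0% ✓; 3' end TTG has 1 G/C ✓; length 20, outside 22–26 ✗ — fails.
Candidate 3 (24 nt, A=4 T=4 G=4 C=12): Tm = 64.9 + 41·(16 − 16.4)/24 = 64.2°C, outside 56.5–63.0°C ✗; GC 16/24 = 66.7%, outside 43.0–63.7% ✗; 3' end CAG has 2 G/C ✓; length 24 ✓ — fails.
Candidate 4 (26 nt, A=4 T=6 G=10 C=6): Tm = 64.9 + 41·(16 − 16.4)/26 = 64.3°C, outside 56.5–63.0°C ✗; GC 16/26 = 61.5% ✓; 3' end CGA has 2 G/C ✓; length 26 ✓ — fails.

Candidate 1 only.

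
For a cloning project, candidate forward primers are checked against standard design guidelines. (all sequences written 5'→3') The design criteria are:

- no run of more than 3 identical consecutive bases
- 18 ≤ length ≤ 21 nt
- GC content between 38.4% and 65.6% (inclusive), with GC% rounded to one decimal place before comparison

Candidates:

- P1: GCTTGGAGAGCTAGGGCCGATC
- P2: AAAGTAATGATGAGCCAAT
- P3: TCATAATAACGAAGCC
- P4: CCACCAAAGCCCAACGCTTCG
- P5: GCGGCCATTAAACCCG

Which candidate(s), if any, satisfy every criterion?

P4 only.

P1 (22 nt, A=4 T=4 G=9 C=5): longest run = 3 ✓; length 22, outside 18–21 ✗; GC 14/22 = 63.6% ✓ — fails.
P2 (19 nt, A=9 T=4 G=4 C=2): longest run = 3 ✓; length 19 ✓; GC 6/19 = 31.6%, outside 38.4–65.6% ✗ — fails.
P3 (16 nt, A=7 T=3 G=2 C=4): longest run = 2 ✓; length 16, outside 18–21 ✗; GC 6/16 = 37.5%, outside 38.4–65.6% ✗ — fails.
P4 (21 nt, A=6 T=2 G=3 C=10): longest run = 3 ✓; length 21 ✓; GC 13/21 = 61.9% ✓ — passes.
P5 (16 nt, A=4 T=2 G=4 C=6): longest run = 3 ✓; length 16, outside 18–21 ✗; GC 10/16 = 62.5% ✓ — fails.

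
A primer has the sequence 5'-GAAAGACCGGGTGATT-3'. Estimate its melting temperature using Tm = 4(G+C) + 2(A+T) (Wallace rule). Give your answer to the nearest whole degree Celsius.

Base counts: A=5, T=3, G=6, C=2 (length 16).
Tm = 2·(5+3) + 4·(6+2) = 2·8 + 4·8 = 16 + 32 = 48°C.

48°C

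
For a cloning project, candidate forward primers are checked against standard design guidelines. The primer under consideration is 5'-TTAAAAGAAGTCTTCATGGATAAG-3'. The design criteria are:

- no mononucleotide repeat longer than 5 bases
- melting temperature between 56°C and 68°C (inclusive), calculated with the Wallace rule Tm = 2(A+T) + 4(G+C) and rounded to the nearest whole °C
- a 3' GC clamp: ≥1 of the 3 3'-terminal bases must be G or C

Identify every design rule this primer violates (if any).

Meets all criteria.

Base counts: A=10, T=7, G=5, C=2 (length 24).
homopolymer run: longest run = 4 ✓
Tm: Tm = 2·17 + 4·7 = 62°C ✓
GC clamp: 3' end AAG has 1 G/C ✓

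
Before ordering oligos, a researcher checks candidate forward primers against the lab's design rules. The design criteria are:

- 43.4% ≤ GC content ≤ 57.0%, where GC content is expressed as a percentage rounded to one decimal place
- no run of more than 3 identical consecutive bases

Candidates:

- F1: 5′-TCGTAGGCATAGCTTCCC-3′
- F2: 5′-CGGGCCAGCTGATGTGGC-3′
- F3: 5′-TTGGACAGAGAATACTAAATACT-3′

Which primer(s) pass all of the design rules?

F1 only.

F1 (18 nt, A=3 T=5 G=4 C=6): GC 10/18 = 55.6% ✓; longest run = 3 ✓ — passes.
F2 (18 nt, A=2 T=3 G=8 C=5): GC 13/18 = 72.2%, outside 43.4–57.0% ✗; longest run = 3 ✓ — fails.
F3 (23 nt, A=10 T=6 G=4 C=3): GC 7/23 = 30.4%, outside 43.4–57.0% ✗; longest run = 3 ✓ — fails.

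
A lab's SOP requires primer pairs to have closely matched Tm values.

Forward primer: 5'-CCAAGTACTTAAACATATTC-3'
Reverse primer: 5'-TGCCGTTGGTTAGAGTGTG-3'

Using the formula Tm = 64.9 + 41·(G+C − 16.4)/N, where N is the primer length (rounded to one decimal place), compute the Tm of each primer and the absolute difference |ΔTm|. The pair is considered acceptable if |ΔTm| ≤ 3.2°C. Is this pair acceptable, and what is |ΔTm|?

|ΔTm| = 7.5°C; the pair is not acceptable.

Forward: G+C = 6, N = 20 → Tm = 64.9 + 41·(6 − 16.4)/20 = 43.6°C.
Reverse: G+C = 10, N = 19 → Tm = 64.9 + 41·(10 − 16.4)/19 = 51.1°C.
|ΔTm| = |43.6 − 51.1| = 7.5°C, > 3.2°C.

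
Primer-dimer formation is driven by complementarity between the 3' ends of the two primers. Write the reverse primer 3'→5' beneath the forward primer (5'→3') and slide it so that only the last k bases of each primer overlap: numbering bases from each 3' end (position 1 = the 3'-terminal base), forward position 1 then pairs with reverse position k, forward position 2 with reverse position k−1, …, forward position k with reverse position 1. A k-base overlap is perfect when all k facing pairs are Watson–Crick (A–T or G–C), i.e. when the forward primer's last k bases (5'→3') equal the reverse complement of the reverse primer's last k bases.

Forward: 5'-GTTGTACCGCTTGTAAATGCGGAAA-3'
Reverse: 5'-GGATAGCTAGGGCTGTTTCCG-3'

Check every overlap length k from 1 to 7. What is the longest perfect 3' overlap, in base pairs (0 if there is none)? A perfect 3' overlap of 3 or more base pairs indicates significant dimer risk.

Longest perfect overlap: 6 complementary base pairs; significant dimer risk (threshold 3).

Last 7 bases (5'→3') — forward …GCGGAAA, reverse …GTTTCCG.
Reverse complement of the reverse primer's last 7 bases: CGGAAAC; its first k bases are the reverse complement of the reverse primer's last k bases, so a perfect k-base overlap needs the forward primer's last k bases to equal them.
Comparing (forward last k vs required): k=1: A vs C ✗; k=2: AA vs CG ✗; k=3: AAA vs CGG ✗; k=4: GAAA vs CGGA ✗; k=5: GGAAA vs CGGAA ✗; k=6: CGGAAA vs CGGAAA ✓; k=7: GCGGAAA vs CGGAAAC ✗.
Only k = 6 is perfect, so the longest perfect 3' overlap is 6.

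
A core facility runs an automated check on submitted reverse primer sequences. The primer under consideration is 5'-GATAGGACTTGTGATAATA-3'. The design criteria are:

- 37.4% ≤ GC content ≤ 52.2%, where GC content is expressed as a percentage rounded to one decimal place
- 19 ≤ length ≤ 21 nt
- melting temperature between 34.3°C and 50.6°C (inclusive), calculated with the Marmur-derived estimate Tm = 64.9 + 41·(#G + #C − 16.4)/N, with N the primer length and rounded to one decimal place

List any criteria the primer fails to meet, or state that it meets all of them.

Base counts: A=7, T=6, G=5, C=1 (length 19).
GC content: GC 6/19 = 31.6%, outside 37.4–52.2% ✗
length: length 19 ✓
Tm: Tm = 64.9 + 41·(6 − 16.4)/19 = 42.5°C ✓

Fails: GC content.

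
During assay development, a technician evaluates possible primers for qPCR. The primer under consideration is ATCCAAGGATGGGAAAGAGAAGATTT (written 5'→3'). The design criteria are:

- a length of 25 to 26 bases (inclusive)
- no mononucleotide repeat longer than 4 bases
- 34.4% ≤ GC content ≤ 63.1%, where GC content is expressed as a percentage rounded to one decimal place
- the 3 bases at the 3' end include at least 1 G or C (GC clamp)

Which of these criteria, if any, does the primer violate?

Base counts: A=11, T=5, G=8, C=2 (length 26).
length: length 26 ✓
homopolymer run: longest run = 3 ✓
GC content: GC 10/26 = 38.5% ✓
GC clamp: 3' end TTT has 0 G/C, need ≥1 ✗

Fails: GC clamp.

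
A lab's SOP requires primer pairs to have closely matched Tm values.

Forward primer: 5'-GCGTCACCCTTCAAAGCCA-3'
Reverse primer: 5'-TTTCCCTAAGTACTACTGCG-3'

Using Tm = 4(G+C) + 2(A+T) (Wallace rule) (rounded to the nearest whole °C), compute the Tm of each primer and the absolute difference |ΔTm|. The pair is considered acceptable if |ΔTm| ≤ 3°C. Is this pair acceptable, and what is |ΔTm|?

Forward: A=5 T=3 G=3 C=8 → Tm = 2·8 + 4·11 = 60°C.
Reverse: A=4 T=7 G=3 C=6 → Tm = 2·11 + 4·9 = 58°C.
|ΔTm| = |60 − 58| = 2°C, ≤ 3°C.

|ΔTm| = 2°C; the pair is acceptable.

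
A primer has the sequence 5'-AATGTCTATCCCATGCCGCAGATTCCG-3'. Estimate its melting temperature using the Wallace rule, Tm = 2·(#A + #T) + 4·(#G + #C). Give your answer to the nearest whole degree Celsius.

Base counts: A=6, T=7, G=5, C=9 (length 27).
Tm = 2·(6+7) + 4·(5+9) = 2·13 + 4·14 = 26 + 56 = 82°C.

82°C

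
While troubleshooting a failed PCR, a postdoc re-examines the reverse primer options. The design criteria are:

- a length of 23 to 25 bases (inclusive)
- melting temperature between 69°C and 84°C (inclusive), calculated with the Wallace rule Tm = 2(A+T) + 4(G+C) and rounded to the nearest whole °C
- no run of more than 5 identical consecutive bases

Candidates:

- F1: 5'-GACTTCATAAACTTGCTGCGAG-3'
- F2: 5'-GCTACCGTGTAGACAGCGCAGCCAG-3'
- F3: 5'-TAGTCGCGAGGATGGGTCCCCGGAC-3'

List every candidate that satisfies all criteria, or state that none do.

F2 and F3.

F1 (22 nt, A=6 T=6 G=5 C=5): length 22, outside 23–25 ✗; Tm = 2·12 + 4·10 = 64°C, outside 69–84°C ✗; longest run = 3 ✓ — fails.
F2 (25 nt, A=6 T=3 G=8 C=8): length 25 ✓; Tm = 2·9 + 4·16 = 82°C ✓; longest run = 2 ✓ — passes.
F3 (25 nt, A=4 T=4 G=10 C=7): length 25 ✓; Tm = 2·8 + 4·17 = 84°C ✓; longest run = 4 ✓ — passes.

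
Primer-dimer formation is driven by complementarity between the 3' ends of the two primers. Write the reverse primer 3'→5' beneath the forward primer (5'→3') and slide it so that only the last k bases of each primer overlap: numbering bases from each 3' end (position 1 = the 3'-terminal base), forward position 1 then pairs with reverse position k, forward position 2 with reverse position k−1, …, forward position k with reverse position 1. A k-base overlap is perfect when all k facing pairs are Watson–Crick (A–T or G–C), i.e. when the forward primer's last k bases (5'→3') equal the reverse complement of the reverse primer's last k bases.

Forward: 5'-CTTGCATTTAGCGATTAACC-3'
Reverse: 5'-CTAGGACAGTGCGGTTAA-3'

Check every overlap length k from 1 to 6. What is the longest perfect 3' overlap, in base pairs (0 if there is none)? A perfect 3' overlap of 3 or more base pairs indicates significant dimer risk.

Last 6 bases (5'→3') — forward …TTAACC, reverse …GGTTAA.
Reverse complement of the reverse primer's last 6 bases: TTAACC; its first k bases are the reverse complement of the reverse primer's last k bases, so a perfect k-base overlap needs the forward primer's last k bases to equal them.
Comparing (forward last k vs required): k=1: C vs T ✗; k=2: CC vs TT ✗; k=3: ACC vs TTA ✗; k=4: AACC vs TTAA ✗; k=5: TAACC vs TTAAC ✗; k=6: TTAACC vs TTAACC ✓.
Only k = 6 is perfect, so the longest perfect 3' overlap is 6.

Longest perfect overlap: 6 complementary base pairs; significant dimer risk (threshold 3).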